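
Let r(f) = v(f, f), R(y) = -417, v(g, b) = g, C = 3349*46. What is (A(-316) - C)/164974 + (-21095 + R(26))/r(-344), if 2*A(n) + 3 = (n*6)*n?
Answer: 899744247/14187764 ≈ 63.417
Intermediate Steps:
C = 154054
A(n) = -3/2 + 3*n**2 (A(n) = -3/2 + ((n*6)*n)/2 = -3/2 + ((6*n)*n)/2 = -3/2 + (6*n**2)/2 = -3/2 + 3*n**2)
r(f) = f
(A(-316) - C)/164974 + (-21095 + R(26))/r(-344) = ((-3/2 + 3*(-316)**2) - 1*154054)/164974 + (-21095 - 417)/(-344) = ((-3/2 + 3*99856) - 154054)*(1/164974) - 21512*(-1/344) = ((-3/2 + 299568) - 154054)*(1/164974) + 2689/43 = (599133/2 - 154054)*(1/164974) + 2689/43 = (291025/2)*(1/164974) + 2689/43 = 291025/329948 + 2689/43 = 899744247/14187764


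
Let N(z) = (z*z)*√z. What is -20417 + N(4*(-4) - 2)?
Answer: -20417 + 972*I*√2 ≈ -20417.0 + 1374.6*I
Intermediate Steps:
N(z) = z^(5/2) (N(z) = z²*√z = z^(5/2))
-20417 + N(4*(-4) - 2) = -20417 + (4*(-4) - 2)^(5/2) = -20417 + (-16 - 2)^(5/2) = -20417 + (-18)^(5/2) = -20417 + 972*I*√2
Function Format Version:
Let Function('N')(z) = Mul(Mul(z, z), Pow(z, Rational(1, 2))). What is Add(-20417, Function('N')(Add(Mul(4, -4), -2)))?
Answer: Add(-20417, Mul(972, I, Pow(2, Rational(1, 2)))) ≈ Add(-20417., Mul(1374.6, I))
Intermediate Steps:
Function('N')(z) = Pow(z, Rational(5, 2)) (Function('N')(z) = Mul(Pow(z, 2), Pow(z, Rational(1, 2))) = Pow(z, Rational(5, 2)))
Add(-20417, Function('N')(Add(Mul(4, -4), -2))) = Add(-20417, Pow(Add(Mul(4, -4), -2), Rational(5, 2))) = Add(-20417, Pow(Add(-16, -2), Rational(5, 2))) = Add(-20417, Pow(-18, Rational(5, 2))) = Add(-20417, Mul(972, I, Pow(2, Rational(1, 2))))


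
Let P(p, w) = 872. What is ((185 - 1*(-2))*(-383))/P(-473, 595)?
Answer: -71621/872 ≈ -82.134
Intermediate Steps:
((185 - 1*(-2))*(-383))/P(-473, 595) = ((185 - 1*(-2))*(-383))/872 = ((185 + 2)*(-383))*(1/872) = (187*(-383))*(1/872) = -71621*1/872 = -71621/872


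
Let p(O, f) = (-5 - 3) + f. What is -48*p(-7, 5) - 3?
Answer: 141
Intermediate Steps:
p(O, f) = -8 + f
-48*p(-7, 5) - 3 = -48*(-8 + 5) - 3 = -48*(-3) - 3 = 144 - 3 = 141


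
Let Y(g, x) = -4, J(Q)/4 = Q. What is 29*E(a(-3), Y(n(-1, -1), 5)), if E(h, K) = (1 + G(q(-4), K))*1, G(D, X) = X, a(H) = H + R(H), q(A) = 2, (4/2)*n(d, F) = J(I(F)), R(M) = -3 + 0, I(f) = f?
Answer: -87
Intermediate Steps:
J(Q) = 4*Q
R(M) = -3
n(d, F) = 2*F (n(d, F) = (4*F)/2 = 2*F)
a(H) = -3 + H (a(H) = H - 3 = -3 + H)
E(h, K) = 1 + K (E(h, K) = (1 + K)*1 = 1 + K)
29*E(a(-3), Y(n(-1, -1), 5)) = 29*(1 - 4) = 29*(-3) = -87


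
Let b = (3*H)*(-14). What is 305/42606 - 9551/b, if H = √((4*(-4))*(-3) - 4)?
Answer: 305/42606 + 9551*√11/924 ≈ 34.290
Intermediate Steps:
H = 2*√11 (H = √(-16*(-3) - 4) = √(48 - 4) = √44 = 2*√11 ≈ 6.6332)
b = -84*√11 (b = (3*(2*√11))*(-14) = (6*√11)*(-14) = -84*√11 ≈ -278.60)
305/42606 - 9551/b = 305/42606 - 9551*(-√11/924) = 305*(1/42606) - (-9551)*√11/924 = 305/42606 + 9551*√11/924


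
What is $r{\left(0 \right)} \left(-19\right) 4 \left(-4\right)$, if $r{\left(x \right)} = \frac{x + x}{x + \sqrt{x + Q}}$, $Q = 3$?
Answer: $0$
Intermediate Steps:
$r{\left(x \right)} = \frac{2 x}{x + \sqrt{3 + x}}$ ($r{\left(x \right)} = \frac{x + x}{x + \sqrt{x + 3}} = \frac{2 x}{x + \sqrt{3 + x}}$)
$r{\left(0 \right)} \left(-19\right) 4 \left(-4\right) = 2 \cdot 0 \frac{1}{0 + \sqrt{3 + 0}} \left(-19\right) 4 \left(-4\right) = 2 \cdot 0 \frac{1}{0 + \sqrt{3}} \left(-19\right) \left(-16\right) = 2 \cdot 0 \frac{1}{\sqrt{3}} \left(-19\right) \left(-16\right) = 2 \cdot 0 \frac{\sqrt{3}}{3} \left(-19\right) \left(-16\right) = 0 \left(-19\right) \left(-16\right) = 0 \left(-16\right) = 0$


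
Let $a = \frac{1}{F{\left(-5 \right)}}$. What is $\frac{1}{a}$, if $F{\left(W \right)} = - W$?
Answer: $5$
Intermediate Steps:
$a = \frac{1}{5}$ ($a = \frac{1}{\left(-1\right) \left(-5\right)} = \frac{1}{5} \approx 0.2$)
$\frac{1}{a} = \frac{1}{\frac{1}{5}} = 5$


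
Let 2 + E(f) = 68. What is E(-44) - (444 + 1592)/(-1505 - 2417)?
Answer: 130444/1961 ≈ 66.519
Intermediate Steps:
E(f) = 66 (E(f) = -2 + 68 = 66)
E(-44) - (444 + 1592)/(-1505 - 2417) = 66 - (444 + 1592)/(-1505 - 2417) = 66 - 2036/(-3922) = 66 - 2036*(-1)/3922 = 66 - 1*(-1018/1961) = 66 + 1018/1961 = 130444/1961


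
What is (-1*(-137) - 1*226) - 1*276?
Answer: -365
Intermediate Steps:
(-1*(-137) - 1*226) - 1*276 = (137 - 226) - 276 = -89 - 276 = -365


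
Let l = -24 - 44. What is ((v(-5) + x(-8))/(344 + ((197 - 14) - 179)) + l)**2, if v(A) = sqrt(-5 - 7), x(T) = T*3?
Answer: (11844 - I*sqrt(3))**2/30276 ≈ 4633.4 - 1.3552*I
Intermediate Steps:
l = -68
x(T) = 3*T
v(A) = 2*I*sqrt(3) (v(A) = sqrt(-12) = 2*I*sqrt(3))
((v(-5) + x(-8))/(344 + ((197 - 14) - 179)) + l)**2 = ((2*I*sqrt(3) + 3*(-8))/(344 + ((197 - 14) - 179)) - 68)**2 = ((2*I*sqrt(3) - 24)/(344 + (183 - 179)) - 68)**2 = ((-24 + 2*I*sqrt(3))/(344 + 4) - 68)**2 = ((-24 + 2*I*sqrt(3))/348 - 68)**2 = ((-24 + 2*I*sqrt(3))*(1/348) - 68)**2 = ((-2/29 + I*sqrt(3)/174) - 68)**2 = (-1974/29 + I*sqrt(3)/174)**2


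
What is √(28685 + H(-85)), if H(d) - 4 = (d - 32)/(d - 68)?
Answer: √8291342/17 ≈ 169.38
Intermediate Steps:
H(d) = 4 + (-32 + d)/(-68 + d) (H(d) = 4 + (d - 32)/(d - 68) = 4 + (-32 + d)/(-68 + d))
√(28685 + H(-85)) = √(28685 + (-304 + 5*(-85))/(-68 - 85)) = √(28685 + (-304 - 425)/(-153)) = √(28685 - 1/153*(-729)) = √(28685 + 81/17) = √(487726/17) = √8291342/17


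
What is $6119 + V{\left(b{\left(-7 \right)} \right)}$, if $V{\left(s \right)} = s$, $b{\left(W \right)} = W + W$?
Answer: $6105$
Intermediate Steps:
$b{\left(W \right)} = 2 W$
$6119 + V{\left(b{\left(-7 \right)} \right)} = 6119 + 2 \left(-7\right) = 6119 - 14 = 6105$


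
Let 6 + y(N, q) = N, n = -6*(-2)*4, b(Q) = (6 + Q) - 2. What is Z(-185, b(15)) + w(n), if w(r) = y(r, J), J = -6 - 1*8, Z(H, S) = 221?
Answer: 263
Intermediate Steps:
b(Q) = 4 + Q
J = -14 (J = -6 - 8 = -14)
n = 48 (n = 12*4 = 48)
y(N, q) = -6 + N
w(r) = -6 + r
Z(-185, b(15)) + w(n) = 221 + (-6 + 48) = 221 + 42 = 263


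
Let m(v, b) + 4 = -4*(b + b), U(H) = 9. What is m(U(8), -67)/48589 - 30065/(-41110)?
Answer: 296539761/399498758 ≈ 0.74228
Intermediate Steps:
m(v, b) = -4 - 8*b (m(v, b) = -4 - 4*(b + b) = -4 - 8*b)
m(U(8), -67)/48589 - 30065/(-41110) = (-4 - 8*(-67))/48589 - 30065/(-41110) = (-4 + 536)*(1/48589) - 30065*(-1/41110) = 532*(1/48589) + 6013/8222 = 532/48589 + 6013/8222 = 296539761/399498758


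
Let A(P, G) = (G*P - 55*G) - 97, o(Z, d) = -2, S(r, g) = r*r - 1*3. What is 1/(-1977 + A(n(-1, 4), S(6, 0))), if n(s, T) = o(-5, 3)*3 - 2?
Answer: -1/4153 ≈ -0.00024079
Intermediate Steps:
S(r, g) = -3 + r² (S(r, g) = r² - 3 = -3 + r²)
n(s, T) = -8 (n(s, T) = -2*3 - 2 = -6 - 2 = -8)
A(P, G) = -97 - 55*G + G*P (A(P, G) = (-55*G + G*P) - 97 = -97 - 55*G + G*P)
1/(-1977 + A(n(-1, 4), S(6, 0))) = 1/(-1977 + (-97 - 55*(-3 + 6²) + (-3 + 6²)*(-8))) = 1/(-1977 + (-97 - 55*(-3 + 36) + (-3 + 36)*(-8))) = 1/(-1977 + (-97 - 55*33 + 33*(-8))) = 1/(-1977 + (-97 - 1815 - 264)) = 1/(-1977 - 2176) = 1/(-4153) = -1/4153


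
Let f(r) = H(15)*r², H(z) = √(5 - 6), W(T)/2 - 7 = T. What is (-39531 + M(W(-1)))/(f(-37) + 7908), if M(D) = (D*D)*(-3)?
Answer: -316027404/64410625 + 54709347*I/64410625 ≈ -4.9064 + 0.84938*I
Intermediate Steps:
W(T) = 14 + 2*T
H(z) = I (H(z) = √(-1) = I)
M(D) = -3*D² (M(D) = D²*(-3) = -3*D²)
f(r) = I*r²
(-39531 + M(W(-1)))/(f(-37) + 7908) = (-39531 - 3*(14 + 2*(-1))²)/(I*(-37)² + 7908) = (-39531 - 3*(14 - 2)²)/(I*1369 + 7908) = (-39531 - 3*12²)/(1369*I + 7908) = (-39531 - 3*144)/(7908 + 1369*I) = (-39531 - 432)*((7908 - 1369*I)/64410625) = -39963*(7908 - 1369*I)/64410625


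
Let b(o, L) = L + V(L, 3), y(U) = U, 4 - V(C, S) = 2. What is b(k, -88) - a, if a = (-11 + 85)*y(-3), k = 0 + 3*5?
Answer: 136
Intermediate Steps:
k = 15 (k = 0 + 15 = 15)
V(C, S) = 2 (V(C, S) = 4 - 1*2 = 4 - 2 = 2)
b(o, L) = 2 + L (b(o, L) = L + 2 = 2 + L)
a = -222 (a = (-11 + 85)*(-3) = 74*(-3) = -222)
b(k, -88) - a = (2 - 88) - 1*(-222) = -86 + 222 = 136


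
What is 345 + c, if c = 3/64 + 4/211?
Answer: 4659769/13504 ≈ 345.07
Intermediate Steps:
c = 889/13504 (c = 3*(1/64) + 4*(1/211) = 3/64 + 4/211 = 889/13504 ≈ 0.065832)
345 + c = 345 + 889/13504 = 4659769/13504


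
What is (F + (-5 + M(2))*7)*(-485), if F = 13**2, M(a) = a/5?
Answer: -66348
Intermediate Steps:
M(a) = a/5 (M(a) = a*(1/5) = a/5)
F = 169
(F + (-5 + M(2))*7)*(-485) = (169 + (-5 + (1/5)*2)*7)*(-485) = (169 + (-5 + 2/5)*7)*(-485) = (169 - 23/5*7)*(-485) = (169 - 161/5)*(-485) = (684/5)*(-485) = -66348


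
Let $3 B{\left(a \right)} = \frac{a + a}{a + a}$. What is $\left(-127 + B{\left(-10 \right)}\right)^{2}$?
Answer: $\frac{144400}{9} \approx 16044.0$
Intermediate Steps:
$B{\left(a \right)} = \frac{1}{3}$ ($B{\left(a \right)} = \frac{\left(a + a\right) \frac{1}{a + a}}{3} = \frac{2 a \frac{1}{2 a}}{3} = \frac{1}{3} \cdot 1 = \frac{1}{3}$)
$\left(-127 + B{\left(-10 \right)}\right)^{2} = \left(-127 + \frac{1}{3}\right)^{2} = \left(- \frac{380}{3}\right)^{2} = \frac{144400}{9}$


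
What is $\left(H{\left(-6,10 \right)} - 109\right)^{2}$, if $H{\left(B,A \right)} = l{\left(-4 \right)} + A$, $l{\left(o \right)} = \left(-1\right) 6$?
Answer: $11025$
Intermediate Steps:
$l{\left(o \right)} = -6$
$H{\left(B,A \right)} = -6 + A$
$\left(H{\left(-6,10 \right)} - 109\right)^{2} = \left(\left(-6 + 10\right) - 109\right)^{2} = \left(4 - 109\right)^{2} = \left(-105\right)^{2} = 11025$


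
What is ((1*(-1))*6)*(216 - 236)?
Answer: 120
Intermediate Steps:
((1*(-1))*6)*(216 - 236) = -1*6*(-20) = -6*(-20) = 120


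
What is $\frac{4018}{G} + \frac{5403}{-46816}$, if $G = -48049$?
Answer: $- \frac{447715435}{2249461984} \approx -0.19903$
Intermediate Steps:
$\frac{4018}{G} + \frac{5403}{-46816} = \frac{4018}{-48049} + \frac{5403}{-46816} = 4018 \left(- \frac{1}{48049}\right) + 5403 \left(- \frac{1}{46816}\right) = - \frac{4018}{48049} - \frac{5403}{46816} = - \frac{447715435}{2249461984}$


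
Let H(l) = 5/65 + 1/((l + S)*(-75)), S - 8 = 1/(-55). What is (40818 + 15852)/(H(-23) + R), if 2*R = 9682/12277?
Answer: 112062453621300/933607511 ≈ 1.2003e+5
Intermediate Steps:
R = 4841/12277 (R = (9682/12277)/2 = (9682*(1/12277))/2 = (½)*(9682/12277) = 4841/12277 ≈ 0.39431)
S = 439/55 (S = 8 + 1/(-55) = 8 - 1/55 = 439/55 ≈ 7.9818)
H(l) = 1/13 - 1/(75*(439/55 + l)) (H(l) = 5/65 + 1/((l + 439/55)*(-75)) = 5*(1/65) - 1/75/(439/55 + l) = 1/13 - 1/(75*(439/55 + l)))
(40818 + 15852)/(H(-23) + R) = (40818 + 15852)/((6442 + 825*(-23))/(195*(439 + 55*(-23))) + 4841/12277) = 56670/((6442 - 18975)/(195*(439 - 1265)) + 4841/12277) = 56670/((1/195)*(-12533)/(-826) + 4841/12277) = 56670/((1/195)*(-1/826)*(-12533) + 4841/12277) = 56670/(12533/161070 + 4841/12277) = 56670/(933607511/1977456390) = 56670*(1977456390/933607511) = 112062453621300/933607511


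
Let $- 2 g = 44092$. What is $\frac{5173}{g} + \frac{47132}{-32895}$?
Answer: $- \frac{1209237907}{725203170} \approx -1.6674$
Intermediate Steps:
$g = -22046$ ($g = \left(- \frac{1}{2}\right) 44092 = -22046$)
$\frac{5173}{g} + \frac{47132}{-32895} = \frac{5173}{-22046} + \frac{47132}{-32895} = 5173 \left(- \frac{1}{22046}\right) + 47132 \left(- \frac{1}{32895}\right) = - \frac{5173}{22046} - \frac{47132}{32895} = - \frac{1209237907}{725203170}$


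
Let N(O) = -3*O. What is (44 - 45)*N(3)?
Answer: 9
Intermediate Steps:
(44 - 45)*N(3) = (44 - 45)*(-3*3) = -1*(-9) = 9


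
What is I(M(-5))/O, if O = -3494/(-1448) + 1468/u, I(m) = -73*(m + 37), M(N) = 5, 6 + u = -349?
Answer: 262674440/147549 ≈ 1780.3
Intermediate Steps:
u = -355 (u = -6 - 349 = -355)
I(m) = -2701 - 73*m (I(m) = -73*(37 + m) = -2701 - 73*m)
O = -442647/257020 (O = -3494/(-1448) + 1468/(-355) = -3494*(-1/1448) + 1468*(-1/355) = 1747/724 - 1468/355 = -442647/257020 ≈ -1.7222)
I(M(-5))/O = (-2701 - 73*5)/(-442647/257020) = (-2701 - 365)*(-257020/442647) = -3066*(-257020/442647) = 262674440/147549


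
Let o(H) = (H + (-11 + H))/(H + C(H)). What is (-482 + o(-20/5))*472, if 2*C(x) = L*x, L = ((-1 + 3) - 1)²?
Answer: -678028/3 ≈ -2.2601e+5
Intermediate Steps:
L = 1 (L = (2 - 1)² = 1² = 1)
C(x) = x/2 (C(x) = (1*x)/2 = x/2)
o(H) = 2*(-11 + 2*H)/(3*H) (o(H) = (H + (-11 + H))/(H + H/2) = (-11 + 2*H)/((3*H/2)) = (-11 + 2*H)*(2/(3*H)) = 2*(-11 + 2*H)/(3*H))
(-482 + o(-20/5))*472 = (-482 + 2*(-11 + 2*(-20/5))/(3*((-20/5))))*472 = (-482 + 2*(-11 + 2*(-20*⅕))/(3*((-20*⅕))))*472 = (-482 + (⅔)*(-11 + 2*(-4))/(-4))*472 = (-482 + (⅔)*(-¼)*(-11 - 8))*472 = (-482 + (⅔)*(-¼)*(-19))*472 = (-482 + 19/6)*472 = -2873/6*472 = -678028/3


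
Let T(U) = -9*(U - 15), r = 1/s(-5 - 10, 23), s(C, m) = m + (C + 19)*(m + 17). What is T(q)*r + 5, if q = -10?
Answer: 380/61 ≈ 6.2295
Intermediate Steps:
s(C, m) = m + (17 + m)*(19 + C) (s(C, m) = m + (19 + C)*(17 + m) = m + (17 + m)*(19 + C))
r = 1/183 (r = 1/(323 + 17*(-5 - 10) + 20*23 + (-5 - 10)*23) = 1/(323 + 17*(-15) + 460 - 15*23) = 1/(323 - 255 + 460 - 345) = 1/183 ≈ 0.0054645)
T(U) = 135 - 9*U (T(U) = -9*(-15 + U) = 135 - 9*U)
T(q)*r + 5 = (135 - 9*(-10))*(1/183) + 5 = (135 + 90)*(1/183) + 5 = 225*(1/183) + 5 = 75/61 + 5 = 380/61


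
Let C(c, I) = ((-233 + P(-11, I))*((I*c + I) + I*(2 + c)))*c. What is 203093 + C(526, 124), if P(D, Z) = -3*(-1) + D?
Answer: -16583325027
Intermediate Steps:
P(D, Z) = 3 + D
C(c, I) = c*(-241*I - 241*I*c - 241*I*(2 + c)) (C(c, I) = ((-233 + (3 - 11))*((I*c + I) + I*(2 + c)))*c = ((-233 - 8)*((I + I*c) + I*(2 + c)))*c = (-241*(I + I*c + I*(2 + c)))*c = (-241*I - 241*I*c - 241*I*(2 + c))*c = c*(-241*I - 241*I*c - 241*I*(2 + c)))
203093 + C(526, 124) = 203093 - 241*124*526*(3 + 2*526) = 203093 - 241*124*526*(3 + 1052) = 203093 - 241*124*526*1055 = 203093 - 16583528120 = -16583325027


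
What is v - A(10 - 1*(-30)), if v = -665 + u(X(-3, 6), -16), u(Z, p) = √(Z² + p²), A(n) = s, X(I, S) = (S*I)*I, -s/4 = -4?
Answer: -681 + 2*√793 ≈ -624.68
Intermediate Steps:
s = 16 (s = -4*(-4) = 16)
X(I, S) = S*I² (X(I, S) = (I*S)*I = S*I²)
A(n) = 16
v = -665 + 2*√793 (v = -665 + √((6*(-3)²)² + (-16)²) = -665 + √((6*9)² + 256) = -665 + √(54² + 256) = -665 + √(2916 + 256) = -665 + √3172 = -665 + 2*√793 ≈ -608.68)
v - A(10 - 1*(-30)) = (-665 + 2*√793) - 1*16 = (-665 + 2*√793) - 16 = -681 + 2*√793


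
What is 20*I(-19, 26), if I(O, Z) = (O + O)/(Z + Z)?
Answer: -190/13 ≈ -14.615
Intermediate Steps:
I(O, Z) = O/Z (I(O, Z) = (2*O)/((2*Z)) = (2*O)*(1/(2*Z)) = O/Z)
20*I(-19, 26) = 20*(-19/26) = -190/13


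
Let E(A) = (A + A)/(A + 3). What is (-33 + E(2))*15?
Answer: -483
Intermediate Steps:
E(A) = 2*A/(3 + A) (E(A) = (2*A)/(3 + A) = 2*A/(3 + A))
(-33 + E(2))*15 = (-33 + 2*2/(3 + 2))*15 = (-33 + 2*2/5)*15 = (-33 + 2*2*(⅕))*15 = (-33 + ⅘)*15 = -161/5*15 = -483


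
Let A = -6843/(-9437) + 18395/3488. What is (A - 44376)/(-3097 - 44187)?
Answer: 1460494314257/1556412248704 ≈ 0.93837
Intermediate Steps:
A = 197461999/32916256 (A = -6843*(-1/9437) + 18395*(1/3488) = 6843/9437 + 18395/3488 = 197461999/32916256 ≈ 5.9989)
(A - 44376)/(-3097 - 44187) = (197461999/32916256 - 44376)/(-3097 - 44187) = -1460494314257/32916256/(-47284) = -1460494314257/32916256*(-1/47284) = 1460494314257/1556412248704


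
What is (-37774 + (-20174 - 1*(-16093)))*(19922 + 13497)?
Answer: -1398752245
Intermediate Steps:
(-37774 + (-20174 - 1*(-16093)))*(19922 + 13497) = (-37774 + (-20174 + 16093))*33419 = (-37774 - 4081)*33419 = -41855*33419 = -1398752245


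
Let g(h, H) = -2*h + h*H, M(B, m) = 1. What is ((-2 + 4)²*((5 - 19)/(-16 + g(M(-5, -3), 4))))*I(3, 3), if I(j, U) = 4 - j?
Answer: 4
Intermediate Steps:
g(h, H) = -2*h + H*h
((-2 + 4)²*((5 - 19)/(-16 + g(M(-5, -3), 4))))*I(3, 3) = ((-2 + 4)²*((5 - 19)/(-16 + 1*(-2 + 4))))*(4 - 1*3) = (2²*(-14/(-16 + 1*2)))*(4 - 3) = (4*(-14/(-16 + 2)))*1 = (4*(-14/(-14)))*1 = (4*(-14*(-1/14)))*1 = (4*1)*1 = 4*1 = 4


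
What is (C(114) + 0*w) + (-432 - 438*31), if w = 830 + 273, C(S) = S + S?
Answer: -13782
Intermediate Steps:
C(S) = 2*S
w = 1103
(C(114) + 0*w) + (-432 - 438*31) = (2*114 + 0*1103) + (-432 - 438*31) = (228 + 0) + (-432 - 1*13578) = 228 + (-432 - 13578) = 228 - 14010 = -13782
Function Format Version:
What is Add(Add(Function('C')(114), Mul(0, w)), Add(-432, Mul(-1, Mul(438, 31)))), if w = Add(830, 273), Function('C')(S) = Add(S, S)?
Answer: -13782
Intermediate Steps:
Function('C')(S) = Mul(2, S)
w = 1103
Add(Add(Function('C')(114), Mul(0, w)), Add(-432, Mul(-1, Mul(438, 31)))) = Add(Add(Mul(2, 114), Mul(0, 1103)), Add(-432, Mul(-1, Mul(438, 31)))) = Add(Add(228, 0), Add(-432, Mul(-1, 13578))) = Add(228, Add(-432, -13578)) = Add(228, -14010) = -13782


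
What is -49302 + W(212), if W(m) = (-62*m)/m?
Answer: -49364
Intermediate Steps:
W(m) = -62
-49302 + W(212) = -49302 - 62 = -49364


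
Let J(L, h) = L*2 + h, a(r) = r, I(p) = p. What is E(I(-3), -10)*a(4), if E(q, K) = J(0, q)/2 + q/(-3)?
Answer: -2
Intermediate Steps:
J(L, h) = h + 2*L (J(L, h) = 2*L + h = h + 2*L)
E(q, K) = q/6 (E(q, K) = (q + 2*0)/2 + q/(-3) = (q + 0)*(½) + q*(-⅓) = q*(½) - q/3 = q/2 - q/3 = q/6)
E(I(-3), -10)*a(4) = ((⅙)*(-3))*4 = -½*4 = -2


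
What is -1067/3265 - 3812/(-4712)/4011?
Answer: -5038418641/15426987870 ≈ -0.32660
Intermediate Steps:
-1067/3265 - 3812/(-4712)/4011 = -1067*1/3265 - 3812*(-1/4712)*(1/4011) = -1067/3265 + (953/1178)*(1/4011) = -1067/3265 + 953/4724958 = -5038418641/15426987870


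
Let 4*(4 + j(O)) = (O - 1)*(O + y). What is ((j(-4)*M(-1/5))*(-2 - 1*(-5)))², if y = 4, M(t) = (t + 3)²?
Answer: 5531904/625 ≈ 8851.0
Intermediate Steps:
M(t) = (3 + t)²
j(O) = -4 + (-1 + O)*(4 + O)/4 (j(O) = -4 + ((O - 1)*(O + 4))/4 = -4 + ((-1 + O)*(4 + O))/4 = -4 + (-1 + O)*(4 + O)/4)
((j(-4)*M(-1/5))*(-2 - 1*(-5)))² = (((-5 + (¼)*(-4)² + (¾)*(-4))*(3 - 1/5)²)*(-2 - 1*(-5)))² = (((-5 + (¼)*16 - 3)*(3 - 1*⅕)²)*(-2 + 5))² = (((-5 + 4 - 3)*(3 - ⅕)²)*3)² = (-4*(14/5)²*3)² = (-4*196/25*3)² = (-784/25*3)² = (-2352/25)² = 5531904/625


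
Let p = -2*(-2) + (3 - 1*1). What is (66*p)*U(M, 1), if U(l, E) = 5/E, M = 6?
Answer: 1980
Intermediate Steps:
p = 6 (p = 4 + (3 - 1) = 4 + 2 = 6)
(66*p)*U(M, 1) = (66*6)*(5/1) = 396*(5*1) = 396*5 = 1980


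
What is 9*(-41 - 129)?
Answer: -1530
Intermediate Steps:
9*(-41 - 129) = 9*(-170) = -1530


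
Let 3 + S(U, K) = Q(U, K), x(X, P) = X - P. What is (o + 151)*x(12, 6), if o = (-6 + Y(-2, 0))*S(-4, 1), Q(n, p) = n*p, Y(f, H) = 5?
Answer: 948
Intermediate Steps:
S(U, K) = -3 + K*U (S(U, K) = -3 + U*K = -3 + K*U)
o = 7 (o = (-6 + 5)*(-3 + 1*(-4)) = -(-3 - 4) = -1*(-7) = 7)
(o + 151)*x(12, 6) = (7 + 151)*(12 - 1*6) = 158*(12 - 6) = 158*6 = 948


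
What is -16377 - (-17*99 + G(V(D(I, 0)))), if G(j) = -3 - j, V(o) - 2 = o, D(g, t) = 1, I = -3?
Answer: -14688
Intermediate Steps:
V(o) = 2 + o
-16377 - (-17*99 + G(V(D(I, 0)))) = -16377 - (-17*99 + (-3 - (2 + 1))) = -16377 - (-1683 + (-3 - 1*3)) = -16377 - (-1683 + (-3 - 3)) = -16377 - (-1683 - 6) = -16377 - 1*(-1689) = -16377 + 1689 = -14688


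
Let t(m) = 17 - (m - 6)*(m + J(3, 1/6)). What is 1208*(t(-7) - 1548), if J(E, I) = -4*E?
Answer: -2147824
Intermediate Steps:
t(m) = 17 - (-12 + m)*(-6 + m) (t(m) = 17 - (m - 6)*(m - 4*3) = 17 - (-6 + m)*(m - 12) = 17 - (-6 + m)*(-12 + m) = 17 - (-12 + m)*(-6 + m))
1208*(t(-7) - 1548) = 1208*((-55 - 1*(-7)**2 + 18*(-7)) - 1548) = 1208*((-55 - 1*49 - 126) - 1548) = 1208*((-55 - 49 - 126) - 1548) = 1208*(-230 - 1548) = 1208*(-1778) = -2147824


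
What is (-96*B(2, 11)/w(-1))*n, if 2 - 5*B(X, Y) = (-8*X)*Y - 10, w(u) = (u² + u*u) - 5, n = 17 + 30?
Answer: 282752/5 ≈ 56550.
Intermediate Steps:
n = 47
w(u) = -5 + 2*u² (w(u) = (u² + u²) - 5 = 2*u² - 5 = -5 + 2*u²)
B(X, Y) = 12/5 + 8*X*Y/5 (B(X, Y) = ⅖ - ((-8*X)*Y - 10)/5 = ⅖ - (-8*X*Y - 10)/5 = ⅖ - (-10 - 8*X*Y)/5 = ⅖ + (2 + 8*X*Y/5) = 12/5 + 8*X*Y/5)
(-96*B(2, 11)/w(-1))*n = -96*(12/5 + (8/5)*2*11)/(-5 + 2*(-1)²)*47 = -96*(12/5 + 176/5)/(-5 + 2*1)*47 = -18048/(5*(-5 + 2))*47 = -18048/(5*(-3))*47 = -18048*(-1)/(5*3)*47 = -96*(-188/15)*47 = (6016/5)*47 = 282752/5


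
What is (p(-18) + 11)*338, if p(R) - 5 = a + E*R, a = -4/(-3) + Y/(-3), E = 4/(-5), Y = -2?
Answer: 54756/5 ≈ 10951.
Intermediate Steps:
E = -⅘ (E = 4*(-⅕) = -⅘ ≈ -0.80000)
a = 2 (a = -4/(-3) - 2/(-3) = -4*(-⅓) - 2*(-⅓) = 4/3 + ⅔ = 2)
p(R) = 7 - 4*R/5 (p(R) = 5 + (2 - 4*R/5) = 7 - 4*R/5)
(p(-18) + 11)*338 = ((7 - ⅘*(-18)) + 11)*338 = ((7 + 72/5) + 11)*338 = (107/5 + 11)*338 = (162/5)*338 = 54756/5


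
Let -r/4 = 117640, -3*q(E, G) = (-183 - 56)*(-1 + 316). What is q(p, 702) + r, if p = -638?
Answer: -445465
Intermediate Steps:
q(E, G) = 25095 (q(E, G) = -(-183 - 56)*(-1 + 316)/3 = -(-239)*315/3 = -⅓*(-75285) = 25095)
r = -470560 (r = -4*117640 = -470560)
q(p, 702) + r = 25095 - 470560 = -445465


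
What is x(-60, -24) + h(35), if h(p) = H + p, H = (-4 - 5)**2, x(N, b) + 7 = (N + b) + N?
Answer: -35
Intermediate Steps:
x(N, b) = -7 + b + 2*N (x(N, b) = -7 + ((N + b) + N) = -7 + (b + 2*N) = -7 + b + 2*N)
H = 81 (H = (-9)**2 = 81)
h(p) = 81 + p
x(-60, -24) + h(35) = (-7 - 24 + 2*(-60)) + (81 + 35) = (-7 - 24 - 120) + 116 = -151 + 116 = -35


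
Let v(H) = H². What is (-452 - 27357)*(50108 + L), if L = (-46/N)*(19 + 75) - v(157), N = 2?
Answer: -647866273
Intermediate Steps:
L = -26811 (L = (-46/2)*(19 + 75) - 1*157² = -46*½*94 - 1*24649 = -23*94 - 24649 = -2162 - 24649 = -26811)
(-452 - 27357)*(50108 + L) = (-452 - 27357)*(50108 - 26811) = -27809*23297 = -647866273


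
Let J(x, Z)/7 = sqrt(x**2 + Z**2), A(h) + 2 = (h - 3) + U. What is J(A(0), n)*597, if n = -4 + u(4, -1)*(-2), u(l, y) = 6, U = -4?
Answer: 4179*sqrt(337) ≈ 76716.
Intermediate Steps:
A(h) = -9 + h (A(h) = -2 + ((h - 3) - 4) = -2 + ((-3 + h) - 4) = -2 + (-7 + h) = -9 + h)
n = -16 (n = -4 + 6*(-2) = -4 - 12 = -16)
J(x, Z) = 7*sqrt(Z**2 + x**2) (J(x, Z) = 7*sqrt(x**2 + Z**2) = 7*sqrt(Z**2 + x**2))
J(A(0), n)*597 = (7*sqrt((-16)**2 + (-9 + 0)**2))*597 = (7*sqrt(256 + (-9)**2))*597 = (7*sqrt(256 + 81))*597 = (7*sqrt(337))*597 = 4179*sqrt(337)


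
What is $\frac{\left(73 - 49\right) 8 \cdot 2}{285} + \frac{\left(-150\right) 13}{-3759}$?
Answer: $\frac{222134}{119035} \approx 1.8661$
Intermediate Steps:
$\frac{\left(73 - 49\right) 8 \cdot 2}{285} + \frac{\left(-150\right) 13}{-3759} = \left(73 - 49\right) 16 \cdot \frac{1}{285} - - \frac{650}{1253} = 24 \cdot 16 \cdot \frac{1}{285} + \frac{650}{1253} = 384 \cdot \frac{1}{285} + \frac{650}{1253} = \frac{128}{95} + \frac{650}{1253} = \frac{222134}{119035}$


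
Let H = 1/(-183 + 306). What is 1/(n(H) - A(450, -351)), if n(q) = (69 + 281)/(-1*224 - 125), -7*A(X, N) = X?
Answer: 2443/154600 ≈ 0.015802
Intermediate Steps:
A(X, N) = -X/7
H = 1/123 ≈ 0.0081301
n(q) = -350/349 (n(q) = 350/(-224 - 125) = 350/(-349) = 350*(-1/349) = -350/349)
1/(n(H) - A(450, -351)) = 1/(-350/349 - (-1)*450/7) = 1/(-350/349 - 1*(-450/7)) = 1/(-350/349 + 450/7) = 1/(154600/2443) = 2443/154600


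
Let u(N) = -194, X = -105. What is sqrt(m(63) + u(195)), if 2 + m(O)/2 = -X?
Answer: 2*sqrt(3) ≈ 3.4641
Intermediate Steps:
m(O) = 206 (m(O) = -4 + 2*(-1*(-105)) = -4 + 2*105 = -4 + 210 = 206)
sqrt(m(63) + u(195)) = sqrt(206 - 194) = sqrt(12) = 2*sqrt(3)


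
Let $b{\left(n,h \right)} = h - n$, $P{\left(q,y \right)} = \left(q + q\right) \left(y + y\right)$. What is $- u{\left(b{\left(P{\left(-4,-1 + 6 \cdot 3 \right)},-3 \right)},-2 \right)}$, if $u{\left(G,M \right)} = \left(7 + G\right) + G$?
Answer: $-545$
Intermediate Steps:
$P{\left(q,y \right)} = 4 q y$ ($P{\left(q,y \right)} = 2 q 2 y = 4 q y$)
$u{\left(G,M \right)} = 7 + 2 G$
$- u{\left(b{\left(P{\left(-4,-1 + 6 \cdot 3 \right)},-3 \right)},-2 \right)} = - (7 + 2 \left(-3 - 4 \left(-4\right) \left(-1 + 6 \cdot 3\right)\right)) = - (7 + 2 \left(-3 - 4 \left(-4\right) \left(-1 + 18\right)\right)) = - (7 + 2 \left(-3 - 4 \left(-4\right) 17\right)) = - (7 + 2 \left(-3 - -272\right)) = - (7 + 2 \left(-3 + 272\right)) = - (7 + 2 \cdot 269) = - (7 + 538) = \left(-1\right) 545 = -545$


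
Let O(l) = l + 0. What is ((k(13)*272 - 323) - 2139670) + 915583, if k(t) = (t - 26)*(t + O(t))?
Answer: -1316346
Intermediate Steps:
O(l) = l
k(t) = 2*t*(-26 + t) (k(t) = (t - 26)*(t + t) = (-26 + t)*(2*t) = 2*t*(-26 + t))
((k(13)*272 - 323) - 2139670) + 915583 = (((2*13*(-26 + 13))*272 - 323) - 2139670) + 915583 = (((2*13*(-13))*272 - 323) - 2139670) + 915583 = ((-338*272 - 323) - 2139670) + 915583 = ((-91936 - 323) - 2139670) + 915583 = (-92259 - 2139670) + 915583 = -2231929 + 915583 = -1316346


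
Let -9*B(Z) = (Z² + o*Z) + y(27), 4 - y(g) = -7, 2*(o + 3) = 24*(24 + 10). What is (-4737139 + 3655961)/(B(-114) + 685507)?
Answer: -4865301/3101363 ≈ -1.5688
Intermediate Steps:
o = 405 (o = -3 + (24*(24 + 10))/2 = -3 + (24*34)/2 = -3 + (½)*816 = -3 + 408 = 405)
y(g) = 11 (y(g) = 4 - 1*(-7) = 4 + 7 = 11)
B(Z) = -11/9 - 45*Z - Z²/9 (B(Z) = -((Z² + 405*Z) + 11)/9 = -(11 + Z² + 405*Z)/9 = -11/9 - 45*Z - Z²/9)
(-4737139 + 3655961)/(B(-114) + 685507) = (-4737139 + 3655961)/((-11/9 - 45*(-114) - ⅑*(-114)²) + 685507) = -1081178/((-11/9 + 5130 - ⅑*12996) + 685507) = -1081178/((-11/9 + 5130 - 1444) + 685507) = -1081178/(33163/9 + 685507) = -1081178/6202726/9 = -1081178*9/6202726 = -4865301/3101363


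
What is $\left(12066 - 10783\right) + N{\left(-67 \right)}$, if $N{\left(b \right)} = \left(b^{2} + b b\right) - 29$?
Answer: $10232$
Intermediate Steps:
$N{\left(b \right)} = -29 + 2 b^{2}$ ($N{\left(b \right)} = \left(b^{2} + b^{2}\right) - 29 = 2 b^{2} - 29 = -29 + 2 b^{2}$)
$\left(12066 - 10783\right) + N{\left(-67 \right)} = \left(12066 - 10783\right) - \left(29 - 2 \left(-67\right)^{2}\right) = 1283 + \left(-29 + 2 \cdot 4489\right) = 1283 + \left(-29 + 8978\right) = 1283 + 8949 = 10232$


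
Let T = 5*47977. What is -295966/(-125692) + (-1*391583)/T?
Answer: 10889476737/15075812710 ≈ 0.72231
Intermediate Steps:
T = 239885
-295966/(-125692) + (-1*391583)/T = -295966/(-125692) - 1*391583/239885 = -295966*(-1/125692) - 391583*1/239885 = 147983/62846 - 391583/239885 = 10889476737/15075812710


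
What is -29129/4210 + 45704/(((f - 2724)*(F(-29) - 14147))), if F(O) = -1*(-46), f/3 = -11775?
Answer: -15628359341581/2258786875290 ≈ -6.9189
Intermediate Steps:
f = -35325 (f = 3*(-11775) = -35325)
F(O) = 46
-29129/4210 + 45704/(((f - 2724)*(F(-29) - 14147))) = -29129/4210 + 45704/(((-35325 - 2724)*(46 - 14147))) = -29129*1/4210 + 45704/((-38049*(-14101))) = -29129/4210 + 45704/536528949 = -15628359341581/2258786875290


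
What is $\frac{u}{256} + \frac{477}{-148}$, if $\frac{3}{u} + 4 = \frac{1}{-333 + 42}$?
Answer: $- \frac{35597421}{11034880} \approx -3.2259$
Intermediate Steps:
$u = - \frac{873}{1165}$ ($u = \frac{3}{-4 + \frac{1}{-333 + 42}} = \frac{3}{-4 + \frac{1}{-291}} = \frac{3}{-4 - \frac{1}{291}} = \frac{3}{- \frac{1165}{291}} = 3 \left(- \frac{291}{1165}\right) = - \frac{873}{1165} \approx -0.74936$)
$\frac{u}{256} + \frac{477}{-148} = - \frac{873}{1165 \cdot 256} + \frac{477}{-148} = \left(- \frac{873}{1165}\right) \frac{1}{256} + 477 \left(- \frac{1}{148}\right) = - \frac{873}{298240} - \frac{477}{148} = - \frac{35597421}{11034880}$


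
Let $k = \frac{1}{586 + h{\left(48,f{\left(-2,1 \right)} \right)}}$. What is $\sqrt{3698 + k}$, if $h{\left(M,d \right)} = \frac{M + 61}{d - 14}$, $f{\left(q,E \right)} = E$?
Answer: $\frac{\sqrt{208512127155}}{7509} \approx 60.811$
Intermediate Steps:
$h{\left(M,d \right)} = \frac{61 + M}{-14 + d}$
$k = \frac{13}{7509}$ ($k = \frac{1}{586 + \frac{61 + 48}{-14 + 1}} = \frac{1}{586 + \frac{1}{-13} \cdot 109} = \frac{1}{586 - \frac{109}{13}} = \frac{1}{\frac{7509}{13}} = \frac{13}{7509} \approx 0.0017313$)
$\sqrt{3698 + k} = \sqrt{3698 + \frac{13}{7509}} = \sqrt{\frac{27768295}{7509}} = \frac{\sqrt{208512127155}}{7509}$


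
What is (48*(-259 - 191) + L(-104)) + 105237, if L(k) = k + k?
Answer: 83429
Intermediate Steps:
L(k) = 2*k
(48*(-259 - 191) + L(-104)) + 105237 = (48*(-259 - 191) + 2*(-104)) + 105237 = (48*(-450) - 208) + 105237 = (-21600 - 208) + 105237 = -21808 + 105237 = 83429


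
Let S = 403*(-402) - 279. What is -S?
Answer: 162285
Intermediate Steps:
S = -162285 (S = -162006 - 279 = -162285)
-S = -1*(-162285) = 162285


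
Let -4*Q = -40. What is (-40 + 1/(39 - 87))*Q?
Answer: -9605/24 ≈ -400.21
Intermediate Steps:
Q = 10 (Q = -¼*(-40) = 10)
(-40 + 1/(39 - 87))*Q = (-40 + 1/(39 - 87))*10 = (-40 + 1/(-48))*10 = (-40 - 1/48)*10 = -1921/48*10 = -9605/24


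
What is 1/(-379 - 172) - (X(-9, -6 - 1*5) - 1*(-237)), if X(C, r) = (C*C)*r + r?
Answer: 366414/551 ≈ 665.00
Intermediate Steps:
X(C, r) = r + r*C**2 (X(C, r) = C**2*r + r = r*C**2 + r = r + r*C**2)
1/(-379 - 172) - (X(-9, -6 - 1*5) - 1*(-237)) = 1/(-379 - 172) - ((-6 - 1*5)*(1 + (-9)**2) - 1*(-237)) = 1/(-551) - ((-6 - 5)*(1 + 81) + 237) = -1/551 - (-11*82 + 237) = -1/551 - (-902 + 237) = -1/551 - 1*(-665) = -1/551 + 665 = 366414/551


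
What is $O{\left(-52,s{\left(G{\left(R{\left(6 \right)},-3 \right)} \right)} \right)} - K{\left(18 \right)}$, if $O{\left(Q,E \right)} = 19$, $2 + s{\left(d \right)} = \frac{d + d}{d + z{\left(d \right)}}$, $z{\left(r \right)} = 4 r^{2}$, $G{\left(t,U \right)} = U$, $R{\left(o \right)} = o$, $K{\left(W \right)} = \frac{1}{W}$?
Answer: $\frac{341}{18} \approx 18.944$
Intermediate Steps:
$s{\left(d \right)} = -2 + \frac{2 d}{d + 4 d^{2}}$ ($s{\left(d \right)} = -2 + \frac{d + d}{d + 4 d^{2}} = -2 + \frac{2 d}{d + 4 d^{2}}$)
$O{\left(-52,s{\left(G{\left(R{\left(6 \right)},-3 \right)} \right)} \right)} - K{\left(18 \right)} = 19 - \frac{1}{18} = \frac{341}{18}$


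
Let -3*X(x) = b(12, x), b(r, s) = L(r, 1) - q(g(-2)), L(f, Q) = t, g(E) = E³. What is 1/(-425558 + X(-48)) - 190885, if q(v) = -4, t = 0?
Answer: -243698680033/1276678 ≈ -1.9089e+5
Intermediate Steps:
L(f, Q) = 0
b(r, s) = 4 (b(r, s) = 0 - 1*(-4) = 0 + 4 = 4)
X(x) = -4/3 (X(x) = -⅓*4 = -4/3)
1/(-425558 + X(-48)) - 190885 = 1/(-425558 - 4/3) - 190885 = 1/(-1276678/3) - 190885 = -3/1276678 - 190885 = -243698680033/1276678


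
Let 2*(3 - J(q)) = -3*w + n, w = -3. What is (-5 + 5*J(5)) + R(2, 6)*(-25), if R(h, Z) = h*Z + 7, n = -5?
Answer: -475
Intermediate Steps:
J(q) = 1 (J(q) = 3 - (-3*(-3) - 5)/2 = 3 - (9 - 5)/2 = 3 - ½*4 = 3 - 2 = 1)
R(h, Z) = 7 + Z*h (R(h, Z) = Z*h + 7 = 7 + Z*h)
(-5 + 5*J(5)) + R(2, 6)*(-25) = (-5 + 5*1) + (7 + 6*2)*(-25) = (-5 + 5) + (7 + 12)*(-25) = 0 + 19*(-25) = 0 - 475 = -475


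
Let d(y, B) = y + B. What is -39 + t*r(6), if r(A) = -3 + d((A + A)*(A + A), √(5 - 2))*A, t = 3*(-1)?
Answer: -2622 - 18*√3 ≈ -2653.2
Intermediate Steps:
t = -3
d(y, B) = B + y
r(A) = -3 + A*(√3 + 4*A²) (r(A) = -3 + (√(5 - 2) + (A + A)*(A + A))*A = -3 + (√3 + (2*A)*(2*A))*A = -3 + (√3 + 4*A²)*A = -3 + A*(√3 + 4*A²))
-39 + t*r(6) = -39 - 3*(-3 + 6*(√3 + 4*6²)) = -39 - 3*(-3 + 6*(√3 + 4*36)) = -39 - 3*(-3 + 6*(√3 + 144)) = -39 - 3*(-3 + 6*(144 + √3)) = -39 - 3*(-3 + (864 + 6*√3)) = -39 - 3*(861 + 6*√3) = -39 + (-2583 - 18*√3) = -2622 - 18*√3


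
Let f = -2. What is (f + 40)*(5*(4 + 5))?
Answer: 1710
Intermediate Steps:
(f + 40)*(5*(4 + 5)) = (-2 + 40)*(5*(4 + 5)) = 38*(5*9) = 38*45 = 1710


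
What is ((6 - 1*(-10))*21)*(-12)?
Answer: -4032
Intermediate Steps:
((6 - 1*(-10))*21)*(-12) = ((6 + 10)*21)*(-12) = (16*21)*(-12) = 336*(-12) = -4032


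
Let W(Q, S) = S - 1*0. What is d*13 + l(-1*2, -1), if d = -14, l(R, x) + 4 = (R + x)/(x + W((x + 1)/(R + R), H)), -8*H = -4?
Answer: -180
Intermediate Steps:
H = ½ (H = -⅛*(-4) = ½ ≈ 0.50000)
W(Q, S) = S (W(Q, S) = S + 0 = S)
l(R, x) = -4 + (R + x)/(½ + x) (l(R, x) = -4 + (R + x)/(x + ½) = -4 + (R + x)/(½ + x))
d*13 + l(-1*2, -1) = -14*13 + 2*(-2 - 1*2 - 3*(-1))/(1 + 2*(-1)) = -182 + 2*(-2 - 2 + 3)/(1 - 2) = -182 + 2*(-1)/(-1) = -182 + 2*(-1)*(-1) = -182 + 2 = -180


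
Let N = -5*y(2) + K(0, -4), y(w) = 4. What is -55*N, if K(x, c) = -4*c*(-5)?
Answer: 5500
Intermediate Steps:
K(x, c) = 20*c (K(x, c) = -(-20)*c = 20*c)
N = -100 (N = -5*4 + 20*(-4) = -20 - 80 = -100)
-55*N = -55*(-100) = 5500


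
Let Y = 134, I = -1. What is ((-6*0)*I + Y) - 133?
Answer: 1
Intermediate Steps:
((-6*0)*I + Y) - 133 = (-6*0*(-1) + 134) - 133 = (0*(-1) + 134) - 133 = (0 + 134) - 133 = 134 - 133 = 1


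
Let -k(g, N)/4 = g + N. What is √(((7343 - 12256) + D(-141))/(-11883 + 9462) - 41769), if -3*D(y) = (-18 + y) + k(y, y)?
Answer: I*√27200610997/807 ≈ 204.37*I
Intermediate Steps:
k(g, N) = -4*N - 4*g (k(g, N) = -4*(g + N) = -4*(N + g) = -4*N - 4*g)
D(y) = 6 + 7*y/3 (D(y) = -((-18 + y) + (-4*y - 4*y))/3 = -((-18 + y) - 8*y)/3 = -(-18 - 7*y)/3 = 6 + 7*y/3)
√(((7343 - 12256) + D(-141))/(-11883 + 9462) - 41769) = √(((7343 - 12256) + (6 + (7/3)*(-141)))/(-11883 + 9462) - 41769) = √((-4913 + (6 - 329))/(-2421) - 41769) = √((-4913 - 323)*(-1/2421) - 41769) = √(-5236*(-1/2421) - 41769) = √(5236/2421 - 41769) = √(-101117513/2421) = I*√27200610997/807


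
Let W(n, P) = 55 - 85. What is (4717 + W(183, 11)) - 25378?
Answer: -20691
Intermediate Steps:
W(n, P) = -30
(4717 + W(183, 11)) - 25378 = (4717 - 30) - 25378 = 4687 - 25378 = -20691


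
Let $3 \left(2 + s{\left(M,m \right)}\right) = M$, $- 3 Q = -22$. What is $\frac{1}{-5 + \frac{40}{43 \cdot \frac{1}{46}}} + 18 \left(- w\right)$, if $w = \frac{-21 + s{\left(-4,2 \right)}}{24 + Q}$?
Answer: $\frac{1069646}{76375} \approx 14.005$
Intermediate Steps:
$Q = \frac{22}{3}$ ($Q = \left(- \frac{1}{3}\right) \left(-22\right) = \frac{22}{3} \approx 7.3333$)
$s{\left(M,m \right)} = -2 + \frac{M}{3}$
$w = - \frac{73}{94}$ ($w = \frac{-21 + \left(-2 + \frac{1}{3} \left(-4\right)\right)}{24 + \frac{22}{3}} = \frac{-21 - \frac{10}{3}}{\frac{94}{3}} = \left(-21 - \frac{10}{3}\right) \frac{3}{94} = \left(- \frac{73}{3}\right) \frac{3}{94} = - \frac{73}{94} \approx -0.7766$)
$\frac{1}{-5 + \frac{40}{43 \cdot \frac{1}{46}}} + 18 \left(- w\right) = \frac{1}{-5 + \frac{40}{43 \cdot \frac{1}{46}}} + 18 \left(\left(-1\right) \left(- \frac{73}{94}\right)\right) = \frac{1}{-5 + \frac{40}{43 \cdot \frac{1}{46}}} + 18 \cdot \frac{73}{94} = \frac{1}{-5 + \frac{40}{\frac{43}{46}}} + \frac{657}{47} = \frac{1}{-5 + 40 \cdot \frac{46}{43}} + \frac{657}{47} = \frac{1}{-5 + \frac{1840}{43}} + \frac{657}{47} = \frac{1}{\frac{1625}{43}} + \frac{657}{47} = \frac{43}{1625} + \frac{657}{47} = \frac{1069646}{76375}$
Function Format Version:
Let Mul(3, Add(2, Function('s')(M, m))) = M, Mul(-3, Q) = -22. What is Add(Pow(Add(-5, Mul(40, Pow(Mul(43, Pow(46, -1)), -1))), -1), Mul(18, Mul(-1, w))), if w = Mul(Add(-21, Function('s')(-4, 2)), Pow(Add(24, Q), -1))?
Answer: Rational(1069646, 76375) ≈ 14.005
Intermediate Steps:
Q = Rational(22, 3) (Q = Mul(Rational(-1, 3), -22) = Rational(22, 3) ≈ 7.3333)
Function('s')(M, m) = Add(-2, Mul(Rational(1, 3), M))
w = Rational(-73, 94) (w = Mul(Add(-21, Add(-2, Mul(Rational(1, 3), -4))), Pow(Add(24, Rational(22, 3)), -1)) = Mul(Add(-21, Add(-2, Rational(-4, 3))), Pow(Rational(94, 3), -1)) = Mul(Add(-21, Rational(-10, 3)), Rational(3, 94)) = Mul(Rational(-73, 3), Rational(3, 94)) = Rational(-73, 94) ≈ -0.77660)
Add(Pow(Add(-5, Mul(40, Pow(Mul(43, Pow(46, -1)), -1))), -1), Mul(18, Mul(-1, w))) = Add(Pow(Add(-5, Mul(40, Pow(Mul(43, Pow(46, -1)), -1))), -1), Mul(18, Mul(-1, Rational(-73, 94)))) = Add(Pow(Add(-5, Mul(40, Pow(Mul(43, Rational(1, 46)), -1))), -1), Mul(18, Rational(73, 94))) = Add(Pow(Add(-5, Mul(40, Pow(Rational(43, 46), -1))), -1), Rational(657, 47)) = Add(Pow(Add(-5, Mul(40, Rational(46, 43))), -1), Rational(657, 47)) = Add(Pow(Add(-5, Rational(1840, 43)), -1), Rational(657, 47)) = Add(Pow(Rational(1625, 43), -1), Rational(657, 47)) = Add(Rational(43, 1625), Rational(657, 47)) = Rational(1069646, 76375)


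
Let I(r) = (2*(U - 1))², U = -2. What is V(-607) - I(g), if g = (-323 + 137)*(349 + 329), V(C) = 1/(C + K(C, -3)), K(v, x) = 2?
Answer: -21781/605 ≈ -36.002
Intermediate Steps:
V(C) = 1/(2 + C) (V(C) = 1/(C + 2) = 1/(2 + C))
g = -126108 (g = -186*678 = -126108)
I(r) = 36 (I(r) = (2*(-2 - 1))² = (2*(-3))² = (-6)² = 36)
V(-607) - I(g) = 1/(2 - 607) - 1*36 = 1/(-605) - 36 = -1/605 - 36 = -21781/605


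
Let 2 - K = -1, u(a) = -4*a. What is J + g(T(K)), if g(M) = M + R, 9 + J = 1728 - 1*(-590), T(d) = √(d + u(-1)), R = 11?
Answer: 2320 + √7 ≈ 2322.6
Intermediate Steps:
K = 3 (K = 2 - 1*(-1) = 2 + 1 = 3)
T(d) = √(4 + d) (T(d) = √(d - 4*(-1)) = √(d + 4) = √(4 + d))
J = 2309 (J = -9 + (1728 - 1*(-590)) = -9 + (1728 + 590) = -9 + 2318 = 2309)
g(M) = 11 + M (g(M) = M + 11 = 11 + M)
J + g(T(K)) = 2309 + (11 + √(4 + 3)) = 2309 + (11 + √7) = 2320 + √7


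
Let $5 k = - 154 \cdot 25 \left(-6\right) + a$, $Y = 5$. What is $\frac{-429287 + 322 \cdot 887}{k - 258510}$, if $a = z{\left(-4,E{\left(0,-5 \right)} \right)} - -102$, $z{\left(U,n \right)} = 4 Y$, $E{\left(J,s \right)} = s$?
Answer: $\frac{718365}{1269328} \approx 0.56594$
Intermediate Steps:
$z{\left(U,n \right)} = 20$ ($z{\left(U,n \right)} = 4 \cdot 5 = 20$)
$a = 122$ ($a = 20 - -102 = 20 + 102 = 122$)
$k = \frac{23222}{5}$ ($k = \frac{- 154 \cdot 25 \left(-6\right) + 122}{5} = \frac{\left(-154\right) \left(-150\right) + 122}{5} = \frac{23100 + 122}{5} = \frac{1}{5} \cdot 23222 = \frac{23222}{5} \approx 4644.4$)
$\frac{-429287 + 322 \cdot 887}{k - 258510} = \frac{-429287 + 322 \cdot 887}{\frac{23222}{5} - 258510} = \frac{-429287 + 285614}{- \frac{1269328}{5}} = \left(-143673\right) \left(- \frac{5}{1269328}\right) = \frac{718365}{1269328}$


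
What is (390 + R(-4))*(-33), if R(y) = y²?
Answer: -13398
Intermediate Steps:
(390 + R(-4))*(-33) = (390 + (-4)²)*(-33) = (390 + 16)*(-33) = 406*(-33) = -13398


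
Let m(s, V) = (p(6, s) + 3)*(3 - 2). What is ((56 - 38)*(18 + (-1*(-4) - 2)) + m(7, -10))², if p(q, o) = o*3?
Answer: 147456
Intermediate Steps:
p(q, o) = 3*o
m(s, V) = 3 + 3*s (m(s, V) = (3*s + 3)*(3 - 2) = (3 + 3*s)*1 = 3 + 3*s)
((56 - 38)*(18 + (-1*(-4) - 2)) + m(7, -10))² = ((56 - 38)*(18 + (-1*(-4) - 2)) + (3 + 3*7))² = (18*(18 + (4 - 2)) + (3 + 21))² = (18*(18 + 2) + 24)² = (18*20 + 24)² = (360 + 24)² = 384² = 147456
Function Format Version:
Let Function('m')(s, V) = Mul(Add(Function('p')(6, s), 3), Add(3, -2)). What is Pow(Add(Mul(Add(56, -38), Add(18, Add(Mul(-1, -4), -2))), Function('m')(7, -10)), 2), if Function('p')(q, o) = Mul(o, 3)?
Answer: 147456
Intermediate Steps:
Function('p')(q, o) = Mul(3, o)
Function('m')(s, V) = Add(3, Mul(3, s)) (Function('m')(s, V) = Mul(Add(Mul(3, s), 3), Add(3, -2)) = Mul(Add(3, Mul(3, s)), 1) = Add(3, Mul(3, s)))
Pow(Add(Mul(Add(56, -38), Add(18, Add(Mul(-1, -4), -2))), Function('m')(7, -10)), 2) = Pow(Add(Mul(Add(56, -38), Add(18, Add(Mul(-1, -4), -2))), Add(3, Mul(3, 7))), 2) = Pow(Add(Mul(18, Add(18, Add(4, -2))), Add(3, 21)), 2) = Pow(Add(Mul(18, Add(18, 2)), 24), 2) = Pow(Add(Mul(18, 20), 24), 2) = Pow(Add(360, 24), 2) = Pow(384, 2) = 147456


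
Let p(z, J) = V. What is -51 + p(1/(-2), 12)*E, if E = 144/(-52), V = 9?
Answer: -987/13 ≈ -75.923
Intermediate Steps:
E = -36/13 (E = 144*(-1/52) = -36/13 ≈ -2.7692)
p(z, J) = 9
-51 + p(1/(-2), 12)*E = -51 + 9*(-36/13) = -51 - 324/13 = -987/13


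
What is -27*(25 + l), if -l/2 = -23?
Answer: -1917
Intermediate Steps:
l = 46 (l = -2*(-23) = 46)
-27*(25 + l) = -27*(25 + 46) = -27*71 = -1917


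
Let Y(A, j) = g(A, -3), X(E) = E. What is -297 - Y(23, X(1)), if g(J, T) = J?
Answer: -320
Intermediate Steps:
Y(A, j) = A
-297 - Y(23, X(1)) = -297 - 1*23 = -297 - 23 = -320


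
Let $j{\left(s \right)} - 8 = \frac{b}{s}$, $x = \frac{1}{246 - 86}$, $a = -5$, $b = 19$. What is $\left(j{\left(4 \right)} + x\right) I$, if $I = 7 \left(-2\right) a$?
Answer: $\frac{14287}{16} \approx 892.94$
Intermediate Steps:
$x = \frac{1}{160} \approx 0.00625$
$I = 70$ ($I = 7 \left(-2\right) \left(-5\right) = \left(-14\right) \left(-5\right) = 70$)
$j{\left(s \right)} = 8 + \frac{19}{s}$
$\left(j{\left(4 \right)} + x\right) I = \left(\left(8 + \frac{19}{4}\right) + \frac{1}{160}\right) 70 = \left(\frac{51}{4} + \frac{1}{160}\right) 70 = \frac{2041}{160} \cdot 70 = \frac{14287}{16}$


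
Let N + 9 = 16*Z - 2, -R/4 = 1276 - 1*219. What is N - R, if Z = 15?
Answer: 4457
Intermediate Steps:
R = -4228 (R = -4*(1276 - 1*219) = -4*(1276 - 219) = -4*1057 = -4228)
N = 229 (N = -9 + (16*15 - 2) = -9 + (240 - 2) = -9 + 238 = 229)
N - R = 229 - 1*(-4228) = 229 + 4228 = 4457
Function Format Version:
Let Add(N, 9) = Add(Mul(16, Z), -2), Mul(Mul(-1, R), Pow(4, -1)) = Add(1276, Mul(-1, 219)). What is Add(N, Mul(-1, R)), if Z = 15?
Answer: 4457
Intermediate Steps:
R = -4228 (R = Mul(-4, Add(1276, Mul(-1, 219))) = Mul(-4, Add(1276, -219)) = Mul(-4, 1057) = -4228)
N = 229 (N = Add(-9, Add(Mul(16, 15), -2)) = Add(-9, Add(240, -2)) = Add(-9, 238) = 229)
Add(N, Mul(-1, R)) = Add(229, Mul(-1, -4228)) = Add(229, 4228) = 4457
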